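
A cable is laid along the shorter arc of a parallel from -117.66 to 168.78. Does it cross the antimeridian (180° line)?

Naïve |168.78 − -117.66| = 286.44° > 180°, so the shorter arc goes the other way round — across 180°.
Signed shortest Δλ = ((168.78 − -117.66 + 180) mod 360) − 180 = -73.56°.
Going west by 73.56° from -117.66° passes through 180° before reaching +168.78°.

Yes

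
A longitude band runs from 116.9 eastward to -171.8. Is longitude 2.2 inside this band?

No

Band width going east from +116.9° to -171.8°: ((-171.8 − 116.9) mod 360) = 71.3°.
Offset of +2.2° east of the west edge: ((2.2 − 116.9) mod 360) = 245.3°.
245.3° > 71.3° ⇒ outside.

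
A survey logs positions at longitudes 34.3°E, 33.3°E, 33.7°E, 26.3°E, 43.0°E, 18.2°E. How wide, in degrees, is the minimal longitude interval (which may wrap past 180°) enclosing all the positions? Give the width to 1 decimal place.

24.8°

Sort the longitudes: +18.2°, +26.3°, +33.3°, +33.7°, +34.3°, +43.0°.
Eastward gaps between consecutive values (wrapping around): 8.1°, 7.0°, 0.4°, 0.6°, 8.7°, 335.2°.
Largest gap = 335.2° ⇒ minimal covering band is its complement: 360° − 335.2° = 24.8°.
Band runs from +18.2° eastward to +43.0°.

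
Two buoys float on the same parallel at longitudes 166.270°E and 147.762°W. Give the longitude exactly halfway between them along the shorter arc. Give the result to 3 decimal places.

Signed shortest Δλ from +166.270° to -147.762° is +45.968°.
Midpoint longitude = +166.270° + (+45.968°)/2 = +166.270° + 22.984° = +189.254°.
Normalise into (−180°, 180°]: -170.746°.
(The naïve average (+166.270 + -147.762)/2 = 9.254° is on the wrong side of the globe.)

170.746°W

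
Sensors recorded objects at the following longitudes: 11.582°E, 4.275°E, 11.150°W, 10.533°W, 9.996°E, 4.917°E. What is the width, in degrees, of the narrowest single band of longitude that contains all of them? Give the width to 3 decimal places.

Sort the longitudes: -11.150°, -10.533°, +4.275°, +4.917°, +9.996°, +11.582°.
Eastward gaps between consecutive values (wrapping around): 0.617°, 14.808°, 0.642°, 5.079°, 1.586°, 337.268°.
Largest gap = 337.268° ⇒ minimal covering band is its complement: 360° − 337.268° = 22.732°.
Band runs from -11.150° eastward to +11.582°.

22.732°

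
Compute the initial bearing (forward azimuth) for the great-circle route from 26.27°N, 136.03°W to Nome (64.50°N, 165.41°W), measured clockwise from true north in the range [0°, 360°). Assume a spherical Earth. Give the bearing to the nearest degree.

342°

Δλ = -165.41 − -136.03 = -29.38°.
θ = atan2( sin Δλ · cos φ₂ , cos φ₁ · sin φ₂ − sin φ₁ · cos φ₂ · cos Δλ )
  = atan2(-0.21121, 0.64333) = -18.175° → normalised to [0°, 360°): 341.825°.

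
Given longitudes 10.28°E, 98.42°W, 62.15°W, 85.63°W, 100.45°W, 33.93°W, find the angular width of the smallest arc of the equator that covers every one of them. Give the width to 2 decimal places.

110.73°

Sort the longitudes: -100.45°, -98.42°, -85.63°, -62.15°, -33.93°, +10.28°.
Eastward gaps between consecutive values (wrapping around): 2.03°, 12.79°, 23.48°, 28.22°, 44.21°, 249.27°.
Largest gap = 249.27° ⇒ minimal covering band is its complement: 360° − 249.27° = 110.73°.
Band runs from -100.45° eastward to +10.28°.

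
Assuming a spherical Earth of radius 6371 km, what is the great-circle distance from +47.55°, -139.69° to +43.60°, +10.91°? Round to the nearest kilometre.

Δλ = 10.91 − -139.69 = 150.60°.
Δφ = 43.60 − 47.55 = -3.95°.
a = sin²(Δφ/2) + cos φ₁ · cos φ₂ · sin²(Δλ/2) = 0.458491.
c = 2·atan2(√a, √(1−a)) = 1.48768 rad → d = 6371·c ≈ 9478.03 km.

9478 km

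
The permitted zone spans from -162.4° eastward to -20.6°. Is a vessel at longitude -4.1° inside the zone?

No

Band width going east from -162.4° to -20.6°: ((-20.6 − -162.4) mod 360) = 141.8°.
Offset of -4.1° east of the west edge: ((-4.1 − -162.4) mod 360) = 158.3°.
158.3° > 141.8° ⇒ outside.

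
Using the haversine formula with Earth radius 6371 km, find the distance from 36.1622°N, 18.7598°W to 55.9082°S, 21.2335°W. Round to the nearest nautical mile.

Δλ = -21.2335 − -18.7598 = -2.4737°.
Δφ = -55.9082 − 36.1622 = -92.0704°.
a = sin²(Δφ/2) + cos φ₁ · cos φ₂ · sin²(Δλ/2) = 0.518275.
c = 2·atan2(√a, √(1−a)) = 1.60735 rad → d = 6371·c ≈ 10240.45 km ≈ 5529.40 nmi.

5529 nmi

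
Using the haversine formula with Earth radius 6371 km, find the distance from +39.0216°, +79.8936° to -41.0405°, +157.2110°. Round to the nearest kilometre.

Δλ = 157.2110 − 79.8936 = 77.3174°.
Δφ = -41.0405 − 39.0216 = -80.0621°.
a = sin²(Δφ/2) + cos φ₁ · cos φ₂ · sin²(Δλ/2) = 0.642374.
c = 2·atan2(√a, √(1−a)) = 1.85954 rad → d = 6371·c ≈ 11847.12 km.

11847 km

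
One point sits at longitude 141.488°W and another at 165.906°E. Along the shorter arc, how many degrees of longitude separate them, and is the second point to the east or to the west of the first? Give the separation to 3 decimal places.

Raw difference: 165.906 − -141.488 = 307.394°.
Normalise into (−180°, 180°]: 307.394° − 360° = -52.606°.
Negative ⇒ the second point lies to the west; separation 52.606°.

52.606° west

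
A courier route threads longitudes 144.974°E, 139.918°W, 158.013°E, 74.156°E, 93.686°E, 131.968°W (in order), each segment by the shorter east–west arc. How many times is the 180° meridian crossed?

3

Leg 1: +144.974° → -139.918°, shortest Δλ = 75.108° (east) — crosses 180°.
Leg 2: -139.918° → +158.013°, shortest Δλ = -62.069° (west) — crosses 180°.
Leg 3: +158.013° → +74.156°, shortest Δλ = -83.857° (west) — does not cross 180°.
Leg 4: +74.156° → +93.686°, shortest Δλ = 19.53° (east) — does not cross 180°.
Leg 5: +93.686° → -131.968°, shortest Δλ = 134.346° (east) — crosses 180°.
Total crossings: 3.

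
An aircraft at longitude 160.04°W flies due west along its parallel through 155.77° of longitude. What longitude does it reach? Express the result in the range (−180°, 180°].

Start at -160.04°; shift −155.77° → -315.81°.
-315.81° lies outside (−180°, 180°]; add 360° → +44.19°.

44.19°E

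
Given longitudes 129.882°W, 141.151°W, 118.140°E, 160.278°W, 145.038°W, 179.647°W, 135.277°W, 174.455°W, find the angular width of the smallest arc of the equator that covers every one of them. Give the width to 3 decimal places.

Sort the longitudes: -179.647°, -174.455°, -160.278°, -145.038°, -141.151°, -135.277°, -129.882°, +118.140°.
Eastward gaps between consecutive values (wrapping around): 5.192°, 14.177°, 15.240°, 3.887°, 5.874°, 5.395°, 248.022°, 62.213°.
Largest gap = 248.022° ⇒ minimal covering band is its complement: 360° − 248.022° = 111.978°.
Band runs from +118.140° eastward to -129.882°, crossing the antimeridian.

111.978°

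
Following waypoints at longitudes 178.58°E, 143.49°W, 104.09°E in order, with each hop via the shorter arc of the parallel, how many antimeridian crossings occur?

2

Leg 1: +178.58° → -143.49°, shortest Δλ = 37.93° (east) — crosses 180°.
Leg 2: -143.49° → +104.09°, shortest Δλ = -112.42° (west) — crosses 180°.
Total crossings: 2.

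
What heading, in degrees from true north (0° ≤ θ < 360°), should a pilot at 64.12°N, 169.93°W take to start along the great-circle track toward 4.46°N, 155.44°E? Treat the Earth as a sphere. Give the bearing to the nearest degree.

219°

Δλ = 155.44 − -169.93 = 325.37°; wrapped into (−180°, 180°]: -34.63°.
θ = atan2( sin Δλ · cos φ₂ , cos φ₁ · sin φ₂ − sin φ₁ · cos φ₂ · cos Δλ )
  = atan2(-0.56655, -0.70413) = -141.179° → normalised to [0°, 360°): 218.821°.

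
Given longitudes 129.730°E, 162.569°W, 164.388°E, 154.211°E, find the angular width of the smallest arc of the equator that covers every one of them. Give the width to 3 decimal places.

67.701°

Sort the longitudes: -162.569°, +129.730°, +154.211°, +164.388°.
Eastward gaps between consecutive values (wrapping around): 292.299°, 24.481°, 10.177°, 33.043°.
Largest gap = 292.299° ⇒ minimal covering band is its complement: 360° − 292.299° = 67.701°.
Band runs from +129.730° eastward to -162.569°, crossing the antimeridian.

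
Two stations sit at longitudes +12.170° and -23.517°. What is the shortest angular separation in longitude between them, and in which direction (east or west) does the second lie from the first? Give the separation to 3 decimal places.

Raw difference: -23.517 − 12.170 = -35.687°.
Normalise into (−180°, 180°]: -35.687° stays -35.687°.
Negative ⇒ the second point lies to the west; separation 35.687°.

35.687° west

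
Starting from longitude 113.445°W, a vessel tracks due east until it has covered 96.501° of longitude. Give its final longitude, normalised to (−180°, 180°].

16.944°W

Start at -113.445°; shift +96.501° → -16.944°.
-16.944° already lies in (−180°, 180°].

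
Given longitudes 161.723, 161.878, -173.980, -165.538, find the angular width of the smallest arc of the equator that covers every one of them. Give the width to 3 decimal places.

32.739°

Sort the longitudes: -173.980°, -165.538°, +161.723°, +161.878°.
Eastward gaps between consecutive values (wrapping around): 8.442°, 327.261°, 0.155°, 24.142°.
Largest gap = 327.261° ⇒ minimal covering band is its complement: 360° − 327.261° = 32.739°.
Band runs from +161.723° eastward to -165.538°, crossing the antimeridian.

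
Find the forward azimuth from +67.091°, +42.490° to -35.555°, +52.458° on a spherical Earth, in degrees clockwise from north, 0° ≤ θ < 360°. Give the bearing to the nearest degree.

172°

Δλ = 52.458 − 42.490 = 9.968°.
θ = atan2( sin Δλ · cos φ₂ , cos φ₁ · sin φ₂ − sin φ₁ · cos φ₂ · cos Δλ )
  = atan2(0.14083, -0.96443) = 171.692° → normalised to [0°, 360°): 171.692°.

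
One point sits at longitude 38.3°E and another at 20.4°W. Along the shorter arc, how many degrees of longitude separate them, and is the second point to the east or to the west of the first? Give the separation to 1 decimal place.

Raw difference: -20.4 − 38.3 = -58.7°.
Normalise into (−180°, 180°]: -58.7° stays -58.7°.
Negative ⇒ the second point lies to the west; separation 58.7°.

58.7° west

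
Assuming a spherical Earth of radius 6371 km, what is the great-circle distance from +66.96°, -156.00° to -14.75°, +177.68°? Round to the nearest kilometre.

9338 km

Δλ = 177.68 − -156.00 = 333.68°; wrapped into (−180°, 180°]: -26.32°.
Δφ = -14.75 − 66.96 = -81.71°.
a = sin²(Δφ/2) + cos φ₁ · cos φ₂ · sin²(Δλ/2) = 0.447526.
c = 2·atan2(√a, √(1−a)) = 1.46566 rad → d = 6371·c ≈ 9337.69 km.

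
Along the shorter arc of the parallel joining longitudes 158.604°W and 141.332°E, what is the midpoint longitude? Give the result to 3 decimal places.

171.364°E

Signed shortest Δλ from -158.604° to +141.332° is -60.064°.
Midpoint longitude = -158.604° + (-60.064°)/2 = -158.604° − 30.032° = -188.636°.
Normalise into (−180°, 180°]: +171.364°.
(The naïve average (-158.604 + +141.332)/2 = -8.636° is on the wrong side of the globe.)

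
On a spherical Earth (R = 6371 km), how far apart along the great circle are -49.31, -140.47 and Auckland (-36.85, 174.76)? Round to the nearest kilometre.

Δλ = 174.76 − -140.47 = 315.23°; wrapped into (−180°, 180°]: -44.77°.
Δφ = -36.85 − -49.31 = 12.46°.
a = sin²(Δφ/2) + cos φ₁ · cos φ₂ · sin²(Δλ/2) = 0.087440.
c = 2·atan2(√a, √(1−a)) = 0.60038 rad → d = 6371·c ≈ 3825.03 km.

3825 km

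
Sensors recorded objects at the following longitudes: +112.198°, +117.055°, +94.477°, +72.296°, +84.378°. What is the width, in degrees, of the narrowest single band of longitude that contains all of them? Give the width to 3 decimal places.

Sort the longitudes: +72.296°, +84.378°, +94.477°, +112.198°, +117.055°.
Eastward gaps between consecutive values (wrapping around): 12.082°, 10.099°, 17.721°, 4.857°, 315.241°.
Largest gap = 315.241° ⇒ minimal covering band is its complement: 360° − 315.241° = 44.759°.
Band runs from +72.296° eastward to +117.055°.

44.759°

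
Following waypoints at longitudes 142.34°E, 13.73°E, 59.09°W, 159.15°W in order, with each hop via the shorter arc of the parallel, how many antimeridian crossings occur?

Leg 1: +142.34° → +13.73°, shortest Δλ = -128.61° (west) — does not cross 180°.
Leg 2: +13.73° → -59.09°, shortest Δλ = -72.82° (west) — does not cross 180°.
Leg 3: -59.09° → -159.15°, shortest Δλ = -100.06° (west) — does not cross 180°.
Total crossings: 0.

0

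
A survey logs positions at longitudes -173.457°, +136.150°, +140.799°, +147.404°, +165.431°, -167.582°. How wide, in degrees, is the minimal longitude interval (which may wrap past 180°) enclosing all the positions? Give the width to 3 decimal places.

56.268°

Sort the longitudes: -173.457°, -167.582°, +136.150°, +140.799°, +147.404°, +165.431°.
Eastward gaps between consecutive values (wrapping around): 5.875°, 303.732°, 4.649°, 6.605°, 18.027°, 21.112°.
Largest gap = 303.732° ⇒ minimal covering band is its complement: 360° − 303.732° = 56.268°.
Band runs from +136.150° eastward to -167.582°, crossing the antimeridian.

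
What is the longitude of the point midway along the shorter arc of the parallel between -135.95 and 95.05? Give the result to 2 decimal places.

Signed shortest Δλ from -135.95° to +95.05° is -129.00°.
Midpoint longitude = -135.95° + (-129.00°)/2 = -135.95° − 64.50° = -200.45°.
Normalise into (−180°, 180°]: +159.55°.
(The naïve average (-135.95 + +95.05)/2 = -20.45° is on the wrong side of the globe.)

+159.55°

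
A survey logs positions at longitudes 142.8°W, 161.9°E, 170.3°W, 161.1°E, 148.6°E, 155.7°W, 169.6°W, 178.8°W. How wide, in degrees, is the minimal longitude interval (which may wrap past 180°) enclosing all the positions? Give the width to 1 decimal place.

Sort the longitudes: -178.8°, -170.3°, -169.6°, -155.7°, -142.8°, +148.6°, +161.1°, +161.9°.
Eastward gaps between consecutive values (wrapping around): 8.5°, 0.7°, 13.9°, 12.9°, 291.4°, 12.5°, 0.8°, 19.3°.
Largest gap = 291.4° ⇒ minimal covering band is its complement: 360° − 291.4° = 68.6°.
Band runs from +148.6° eastward to -142.8°, crossing the antimeridian.

68.6°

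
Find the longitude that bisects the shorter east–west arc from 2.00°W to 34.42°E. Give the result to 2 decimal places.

16.21°E

Signed shortest Δλ from -2.00° to +34.42° is +36.42°.
Midpoint longitude = -2.00° + (+36.42°)/2 = -2.00° + 18.21° = +16.21°.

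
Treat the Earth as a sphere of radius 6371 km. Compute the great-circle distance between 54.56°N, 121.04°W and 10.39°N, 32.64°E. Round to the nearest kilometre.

12383 km

Δλ = 32.64 − -121.04 = 153.68°.
Δφ = 10.39 − 54.56 = -44.17°.
a = sin²(Δφ/2) + cos φ₁ · cos φ₂ · sin²(Δλ/2) = 0.682141.
c = 2·atan2(√a, √(1−a)) = 1.94366 rad → d = 6371·c ≈ 12383.05 km.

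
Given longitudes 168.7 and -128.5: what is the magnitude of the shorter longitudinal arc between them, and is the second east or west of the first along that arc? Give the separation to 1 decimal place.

62.8° east

Raw difference: -128.5 − 168.7 = -297.2°.
Normalise into (−180°, 180°]: -297.2° + 360° = 62.8°.
Positive ⇒ the second point lies to the east; separation 62.8°.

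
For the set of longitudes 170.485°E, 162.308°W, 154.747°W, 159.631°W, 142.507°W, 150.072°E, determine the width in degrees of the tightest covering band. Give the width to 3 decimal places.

Sort the longitudes: -162.308°, -159.631°, -154.747°, -142.507°, +150.072°, +170.485°.
Eastward gaps between consecutive values (wrapping around): 2.677°, 4.884°, 12.240°, 292.579°, 20.413°, 27.207°.
Largest gap = 292.579° ⇒ minimal covering band is its complement: 360° − 292.579° = 67.421°.
Band runs from +150.072° eastward to -142.507°, crossing the antimeridian.

67.421°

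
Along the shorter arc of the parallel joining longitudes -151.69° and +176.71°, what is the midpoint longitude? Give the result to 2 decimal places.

-167.49°

Signed shortest Δλ from -151.69° to +176.71° is -31.60°.
Midpoint longitude = -151.69° + (-31.60°)/2 = -151.69° − 15.80° = -167.49°.
(The naïve average (-151.69 + +176.71)/2 = 12.51° is on the wrong side of the globe.)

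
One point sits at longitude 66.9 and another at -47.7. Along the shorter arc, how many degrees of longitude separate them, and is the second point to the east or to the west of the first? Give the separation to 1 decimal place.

114.6° west

Raw difference: -47.7 − 66.9 = -114.6°.
Normalise into (−180°, 180°]: -114.6° stays -114.6°.
Negative ⇒ the second point lies to the west; separation 114.6°.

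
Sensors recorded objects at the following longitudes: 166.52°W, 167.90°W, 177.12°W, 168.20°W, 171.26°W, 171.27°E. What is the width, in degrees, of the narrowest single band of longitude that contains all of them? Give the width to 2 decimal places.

Sort the longitudes: -177.12°, -171.26°, -168.20°, -167.90°, -166.52°, +171.27°.
Eastward gaps between consecutive values (wrapping around): 5.86°, 3.06°, 0.30°, 1.38°, 337.79°, 11.61°.
Largest gap = 337.79° ⇒ minimal covering band is its complement: 360° − 337.79° = 22.21°.
Band runs from +171.27° eastward to -166.52°, crossing the antimeridian.

22.21°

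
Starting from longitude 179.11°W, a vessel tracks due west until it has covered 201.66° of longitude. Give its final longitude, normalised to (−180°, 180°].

Start at -179.11°; shift −201.66° → -380.77°.
-380.77° lies outside (−180°, 180°]; add 360° → -20.77°.

20.77°W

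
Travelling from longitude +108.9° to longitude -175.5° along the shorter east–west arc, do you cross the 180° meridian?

Yes

Naïve |-175.5 − 108.9| = 284.4° > 180°, so the shorter arc goes the other way round — across 180°.
Signed shortest Δλ = ((-175.5 − 108.9 + 180) mod 360) − 180 = 75.6°.
Going east by 75.6° from +108.9° passes through 180° before reaching -175.5°.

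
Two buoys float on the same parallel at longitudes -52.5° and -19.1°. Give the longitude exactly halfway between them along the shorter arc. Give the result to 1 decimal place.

Signed shortest Δλ from -52.5° to -19.1° is +33.4°.
Midpoint longitude = -52.5° + (+33.4°)/2 = -52.5° + 16.7° = -35.8°.

-35.8°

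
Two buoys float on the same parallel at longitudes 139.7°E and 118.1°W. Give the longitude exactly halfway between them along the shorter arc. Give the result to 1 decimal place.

169.2°W

Signed shortest Δλ from +139.7° to -118.1° is +102.2°.
Midpoint longitude = +139.7° + (+102.2°)/2 = +139.7° + 51.1° = +190.8°.
Normalise into (−180°, 180°]: -169.2°.
(The naïve average (+139.7 + -118.1)/2 = 10.8° is on the wrong side of the globe.)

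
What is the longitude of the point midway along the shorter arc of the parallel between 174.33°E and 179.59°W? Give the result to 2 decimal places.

177.37°E

Signed shortest Δλ from +174.33° to -179.59° is +6.08°.
Midpoint longitude = +174.33° + (+6.08°)/2 = +174.33° + 3.04° = +177.37°.
(The naïve average (+174.33 + -179.59)/2 = -2.63° is on the wrong side of the globe.)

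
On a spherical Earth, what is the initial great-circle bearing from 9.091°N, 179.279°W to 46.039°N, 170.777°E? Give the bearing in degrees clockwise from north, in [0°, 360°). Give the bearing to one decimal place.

Δλ = 170.777 − -179.279 = 350.056°; wrapped into (−180°, 180°]: -9.944°.
θ = atan2( sin Δλ · cos φ₂ , cos φ₁ · sin φ₂ − sin φ₁ · cos φ₂ · cos Δλ )
  = atan2(-0.11987, 0.60274) = -11.248° → normalised to [0°, 360°): 348.752°.

348.8°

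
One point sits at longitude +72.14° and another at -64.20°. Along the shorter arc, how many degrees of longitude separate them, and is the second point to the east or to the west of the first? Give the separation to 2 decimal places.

Raw difference: -64.20 − 72.14 = -136.34°.
Normalise into (−180°, 180°]: -136.34° stays -136.34°.
Negative ⇒ the second point lies to the west; separation 136.34°.

136.34° west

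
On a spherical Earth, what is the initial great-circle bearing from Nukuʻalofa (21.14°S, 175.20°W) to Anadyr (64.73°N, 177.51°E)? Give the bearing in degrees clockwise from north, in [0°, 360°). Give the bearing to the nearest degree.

Δλ = 177.51 − -175.20 = 352.71°; wrapped into (−180°, 180°]: -7.29°.
θ = atan2( sin Δλ · cos φ₂ , cos φ₁ · sin φ₂ − sin φ₁ · cos φ₂ · cos Δλ )
  = atan2(-0.05417, 0.99616) = -3.113° → normalised to [0°, 360°): 356.887°.

357°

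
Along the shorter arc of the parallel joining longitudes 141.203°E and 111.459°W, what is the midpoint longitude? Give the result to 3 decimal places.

165.128°W

Signed shortest Δλ from +141.203° to -111.459° is +107.338°.
Midpoint longitude = +141.203° + (+107.338°)/2 = +141.203° + 53.669° = +194.872°.
Normalise into (−180°, 180°]: -165.128°.
(The naïve average (+141.203 + -111.459)/2 = 14.872° is on the wrong side of the globe.)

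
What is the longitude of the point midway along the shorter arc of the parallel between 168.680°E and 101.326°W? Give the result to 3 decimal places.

Signed shortest Δλ from +168.680° to -101.326° is +89.994°.
Midpoint longitude = +168.680° + (+89.994°)/2 = +168.680° + 44.997° = +213.677°.
Normalise into (−180°, 180°]: -146.323°.
(The naïve average (+168.680 + -101.326)/2 = 33.677° is on the wrong side of the globe.)

146.323°W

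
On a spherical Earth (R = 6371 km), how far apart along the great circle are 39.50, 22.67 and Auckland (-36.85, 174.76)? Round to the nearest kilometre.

Δλ = 174.76 − 22.67 = 152.09°.
Δφ = -36.85 − 39.50 = -76.35°.
a = sin²(Δφ/2) + cos φ₁ · cos φ₂ · sin²(Δλ/2) = 0.963555.
c = 2·atan2(√a, √(1−a)) = 2.75742 rad → d = 6371·c ≈ 17567.54 km.

17568 km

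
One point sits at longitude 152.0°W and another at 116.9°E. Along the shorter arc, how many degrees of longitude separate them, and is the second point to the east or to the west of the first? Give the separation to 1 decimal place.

Raw difference: 116.9 − -152.0 = 268.9°.
Normalise into (−180°, 180°]: 268.9° − 360° = -91.1°.
Negative ⇒ the second point lies to the west; separation 91.1°.

91.1° west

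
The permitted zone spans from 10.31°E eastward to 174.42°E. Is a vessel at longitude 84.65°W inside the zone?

No

Band width going east from +10.31° to +174.42°: ((174.42 − 10.31) mod 360) = 164.11°.
Offset of -84.65° east of the west edge: ((-84.65 − 10.31) mod 360) = 265.04°.
265.04° > 164.11° ⇒ outside.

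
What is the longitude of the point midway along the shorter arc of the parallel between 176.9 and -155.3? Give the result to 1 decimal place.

Signed shortest Δλ from +176.9° to -155.3° is +27.8°.
Midpoint longitude = +176.9° + (+27.8°)/2 = +176.9° + 13.9° = +190.8°.
Normalise into (−180°, 180°]: -169.2°.
(The naïve average (+176.9 + -155.3)/2 = 10.8° is on the wrong side of the globe.)

-169.2°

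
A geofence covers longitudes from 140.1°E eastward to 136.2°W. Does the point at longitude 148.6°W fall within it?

Band width going east from +140.1° to -136.2°: ((-136.2 − 140.1) mod 360) = 83.7°.
Offset of -148.6° east of the west edge: ((-148.6 − 140.1) mod 360) = 71.3°.
71.3° ≤ 83.7° ⇒ inside.

Yes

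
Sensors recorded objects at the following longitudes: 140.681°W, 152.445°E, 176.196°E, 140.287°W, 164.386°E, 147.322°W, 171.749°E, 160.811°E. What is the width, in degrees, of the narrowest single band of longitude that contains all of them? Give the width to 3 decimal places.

Sort the longitudes: -147.322°, -140.681°, -140.287°, +152.445°, +160.811°, +164.386°, +171.749°, +176.196°.
Eastward gaps between consecutive values (wrapping around): 6.641°, 0.394°, 292.732°, 8.366°, 3.575°, 7.363°, 4.447°, 36.482°.
Largest gap = 292.732° ⇒ minimal covering band is its complement: 360° − 292.732° = 67.268°.
Band runs from +152.445° eastward to -140.287°, crossing the antimeridian.

67.268°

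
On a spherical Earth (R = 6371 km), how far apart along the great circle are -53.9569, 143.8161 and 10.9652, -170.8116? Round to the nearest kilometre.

Δλ = -170.8116 − 143.8161 = -314.6277°; wrapped into (−180°, 180°]: 45.3723°.
Δφ = 10.9652 − -53.9569 = 64.9221°.
a = sin²(Δφ/2) + cos φ₁ · cos φ₂ · sin²(Δλ/2) = 0.374001.
c = 2·atan2(√a, √(1−a)) = 1.31605 rad → d = 6371·c ≈ 8384.57 km.

8385 km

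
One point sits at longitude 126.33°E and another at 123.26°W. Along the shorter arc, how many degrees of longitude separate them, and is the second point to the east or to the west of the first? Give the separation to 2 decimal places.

Raw difference: -123.26 − 126.33 = -249.59°.
Normalise into (−180°, 180°]: -249.59° + 360° = 110.41°.
Positive ⇒ the second point lies to the east; separation 110.41°.

110.41° east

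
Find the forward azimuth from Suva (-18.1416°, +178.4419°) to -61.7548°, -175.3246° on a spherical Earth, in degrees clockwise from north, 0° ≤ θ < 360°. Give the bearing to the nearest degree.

Δλ = -175.3246 − 178.4419 = -353.7665°; wrapped into (−180°, 180°]: 6.2335°.
θ = atan2( sin Δλ · cos φ₂ , cos φ₁ · sin φ₂ − sin φ₁ · cos φ₂ · cos Δλ )
  = atan2(0.05139, -0.69066) = 175.745° → normalised to [0°, 360°): 175.745°.

176°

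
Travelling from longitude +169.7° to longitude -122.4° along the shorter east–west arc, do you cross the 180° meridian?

Naïve |-122.4 − 169.7| = 292.1° > 180°, so the shorter arc goes the other way round — across 180°.
Signed shortest Δλ = ((-122.4 − 169.7 + 180) mod 360) − 180 = 67.9°.
Going east by 67.9° from +169.7° passes through 180° before reaching -122.4°.

Yes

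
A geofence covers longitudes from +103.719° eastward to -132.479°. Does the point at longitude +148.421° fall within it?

Yes

Band width going east from +103.719° to -132.479°: ((-132.479 − 103.719) mod 360) = 123.802°.
Offset of +148.421° east of the west edge: ((148.421 − 103.719) mod 360) = 44.702°.
44.702° ≤ 123.802° ⇒ inside.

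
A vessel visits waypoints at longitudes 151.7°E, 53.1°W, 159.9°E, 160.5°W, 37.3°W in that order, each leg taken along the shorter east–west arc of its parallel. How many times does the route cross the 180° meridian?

Leg 1: +151.7° → -53.1°, shortest Δλ = 155.2° (east) — crosses 180°.
Leg 2: -53.1° → +159.9°, shortest Δλ = -147.0° (west) — crosses 180°.
Leg 3: +159.9° → -160.5°, shortest Δλ = 39.6° (east) — crosses 180°.
Leg 4: -160.5° → -37.3°, shortest Δλ = 123.2° (east) — does not cross 180°.
Total crossings: 3.

3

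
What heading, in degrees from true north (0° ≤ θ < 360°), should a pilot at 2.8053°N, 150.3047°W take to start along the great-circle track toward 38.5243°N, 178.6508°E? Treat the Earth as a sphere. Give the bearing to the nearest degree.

Δλ = 178.6508 − -150.3047 = 328.9555°; wrapped into (−180°, 180°]: -31.0445°.
θ = atan2( sin Δλ · cos φ₂ , cos φ₁ · sin φ₂ − sin φ₁ · cos φ₂ · cos Δλ )
  = atan2(-0.40346, 0.58929) = -34.397° → normalised to [0°, 360°): 325.603°.

326°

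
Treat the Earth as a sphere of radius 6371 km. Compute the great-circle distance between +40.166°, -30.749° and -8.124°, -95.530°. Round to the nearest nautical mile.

Δλ = -95.530 − -30.749 = -64.781°.
Δφ = -8.124 − 40.166 = -48.290°.
a = sin²(Δφ/2) + cos φ₁ · cos φ₂ · sin²(Δλ/2) = 0.384408.
c = 2·atan2(√a, √(1−a)) = 1.33750 rad → d = 6371·c ≈ 8521.22 km ≈ 4601.09 nmi.

4601 nmi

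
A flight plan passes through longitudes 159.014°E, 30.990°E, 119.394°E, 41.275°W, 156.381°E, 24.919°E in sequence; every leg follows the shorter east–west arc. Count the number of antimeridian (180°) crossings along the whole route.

1

Leg 1: +159.014° → +30.990°, shortest Δλ = -128.024° (west) — does not cross 180°.
Leg 2: +30.990° → +119.394°, shortest Δλ = 88.404° (east) — does not cross 180°.
Leg 3: +119.394° → -41.275°, shortest Δλ = -160.669° (west) — does not cross 180°.
Leg 4: -41.275° → +156.381°, shortest Δλ = -162.344° (west) — crosses 180°.
Leg 5: +156.381° → +24.919°, shortest Δλ = -131.462° (west) — does not cross 180°.
Total crossings: 1.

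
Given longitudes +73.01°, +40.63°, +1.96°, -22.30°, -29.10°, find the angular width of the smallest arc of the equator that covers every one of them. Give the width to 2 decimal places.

102.11°

Sort the longitudes: -29.10°, -22.30°, +1.96°, +40.63°, +73.01°.
Eastward gaps between consecutive values (wrapping around): 6.80°, 24.26°, 38.67°, 32.38°, 257.89°.
Largest gap = 257.89° ⇒ minimal covering band is its complement: 360° − 257.89° = 102.11°.
Band runs from -29.10° eastward to +73.01°.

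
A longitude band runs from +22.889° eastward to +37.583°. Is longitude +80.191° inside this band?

No

Band width going east from +22.889° to +37.583°: ((37.583 − 22.889) mod 360) = 14.694°.
Offset of +80.191° east of the west edge: ((80.191 − 22.889) mod 360) = 57.302°.
57.302° > 14.694° ⇒ outside.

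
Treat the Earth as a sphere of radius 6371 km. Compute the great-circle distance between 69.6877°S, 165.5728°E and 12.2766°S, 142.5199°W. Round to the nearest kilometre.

Δλ = -142.5199 − 165.5728 = -308.0927°; wrapped into (−180°, 180°]: 51.9073°.
Δφ = -12.2766 − -69.6877 = 57.4111°.
a = sin²(Δφ/2) + cos φ₁ · cos φ₂ · sin²(Δλ/2) = 0.295664.
c = 2·atan2(√a, √(1−a)) = 1.14980 rad → d = 6371·c ≈ 7325.36 km.

7325 km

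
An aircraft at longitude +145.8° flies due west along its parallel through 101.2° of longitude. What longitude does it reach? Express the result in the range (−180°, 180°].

Start at +145.8°; shift −101.2° → +44.6°.
+44.6° already lies in (−180°, 180°].

+44.6°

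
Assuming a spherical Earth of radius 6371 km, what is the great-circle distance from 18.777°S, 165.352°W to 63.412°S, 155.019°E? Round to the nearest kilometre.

5794 km

Δλ = 155.019 − -165.352 = 320.371°; wrapped into (−180°, 180°]: -39.629°.
Δφ = -63.412 − -18.777 = -44.635°.
a = sin²(Δφ/2) + cos φ₁ · cos φ₂ · sin²(Δλ/2) = 0.192893.
c = 2·atan2(√a, √(1−a)) = 0.90941 rad → d = 6371·c ≈ 5793.82 km.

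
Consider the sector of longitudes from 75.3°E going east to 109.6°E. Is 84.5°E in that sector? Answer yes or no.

Band width going east from +75.3° to +109.6°: ((109.6 − 75.3) mod 360) = 34.3°.
Offset of +84.5° east of the west edge: ((84.5 − 75.3) mod 360) = 9.2°.
9.2° ≤ 34.3° ⇒ inside.

Yes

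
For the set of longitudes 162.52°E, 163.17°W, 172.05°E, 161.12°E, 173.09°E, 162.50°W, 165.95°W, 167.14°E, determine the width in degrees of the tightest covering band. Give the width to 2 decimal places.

36.38°

Sort the longitudes: -165.95°, -163.17°, -162.50°, +161.12°, +162.52°, +167.14°, +172.05°, +173.09°.
Eastward gaps between consecutive values (wrapping around): 2.78°, 0.67°, 323.62°, 1.40°, 4.62°, 4.91°, 1.04°, 20.96°.
Largest gap = 323.62° ⇒ minimal covering band is its complement: 360° − 323.62° = 36.38°.
Band runs from +161.12° eastward to -162.50°, crossing the antimeridian.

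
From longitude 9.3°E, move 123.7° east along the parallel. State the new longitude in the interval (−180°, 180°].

133.0°E

Start at +9.3°; shift +123.7° → +133.0°.
+133.0° already lies in (−180°, 180°].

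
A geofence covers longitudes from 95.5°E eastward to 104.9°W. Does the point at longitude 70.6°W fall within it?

No

Band width going east from +95.5° to -104.9°: ((-104.9 − 95.5) mod 360) = 159.6°.
Offset of -70.6° east of the west edge: ((-70.6 − 95.5) mod 360) = 193.9°.
193.9° > 159.6° ⇒ outside.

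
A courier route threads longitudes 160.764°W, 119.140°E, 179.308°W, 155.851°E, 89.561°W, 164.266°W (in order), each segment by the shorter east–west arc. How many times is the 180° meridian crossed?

4

Leg 1: -160.764° → +119.140°, shortest Δλ = -80.096° (west) — crosses 180°.
Leg 2: +119.140° → -179.308°, shortest Δλ = 61.552° (east) — crosses 180°.
Leg 3: -179.308° → +155.851°, shortest Δλ = -24.841° (west) — crosses 180°.
Leg 4: +155.851° → -89.561°, shortest Δλ = 114.588° (east) — crosses 180°.
Leg 5: -89.561° → -164.266°, shortest Δλ = -74.705° (west) — does not cross 180°.
Total crossings: 4.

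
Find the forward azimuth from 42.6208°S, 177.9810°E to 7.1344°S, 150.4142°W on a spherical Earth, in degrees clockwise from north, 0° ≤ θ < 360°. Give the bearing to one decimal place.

Δλ = -150.4142 − 177.9810 = -328.3952°; wrapped into (−180°, 180°]: 31.6048°.
θ = atan2( sin Δλ · cos φ₂ , cos φ₁ · sin φ₂ − sin φ₁ · cos φ₂ · cos Δλ )
  = atan2(0.52000, 0.48086) = 47.240° → normalised to [0°, 360°): 47.240°.

47.2°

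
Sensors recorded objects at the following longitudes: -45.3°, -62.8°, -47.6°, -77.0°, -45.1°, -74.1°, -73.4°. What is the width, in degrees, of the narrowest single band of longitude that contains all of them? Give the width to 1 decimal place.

31.9°

Sort the longitudes: -77.0°, -74.1°, -73.4°, -62.8°, -47.6°, -45.3°, -45.1°.
Eastward gaps between consecutive values (wrapping around): 2.9°, 0.7°, 10.6°, 15.2°, 2.3°, 0.2°, 328.1°.
Largest gap = 328.1° ⇒ minimal covering band is its complement: 360° − 328.1° = 31.9°.
Band runs from -77.0° eastward to -45.1°.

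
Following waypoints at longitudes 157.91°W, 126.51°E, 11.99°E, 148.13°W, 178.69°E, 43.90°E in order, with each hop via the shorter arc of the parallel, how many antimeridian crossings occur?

2

Leg 1: -157.91° → +126.51°, shortest Δλ = -75.58° (west) — crosses 180°.
Leg 2: +126.51° → +11.99°, shortest Δλ = -114.52° (west) — does not cross 180°.
Leg 3: +11.99° → -148.13°, shortest Δλ = -160.12° (west) — does not cross 180°.
Leg 4: -148.13° → +178.69°, shortest Δλ = -33.18° (west) — crosses 180°.
Leg 5: +178.69° → +43.90°, shortest Δλ = -134.79° (west) — does not cross 180°.
Total crossings: 2.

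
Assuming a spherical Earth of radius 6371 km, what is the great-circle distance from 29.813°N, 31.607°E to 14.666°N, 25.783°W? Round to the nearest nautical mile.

Δλ = -25.783 − 31.607 = -57.390°.
Δφ = 14.666 − 29.813 = -15.147°.
a = sin²(Δφ/2) + cos φ₁ · cos φ₂ · sin²(Δλ/2) = 0.210883.
c = 2·atan2(√a, √(1−a)) = 0.95423 rad → d = 6371·c ≈ 6079.42 km ≈ 3282.63 nmi.

3283 nmi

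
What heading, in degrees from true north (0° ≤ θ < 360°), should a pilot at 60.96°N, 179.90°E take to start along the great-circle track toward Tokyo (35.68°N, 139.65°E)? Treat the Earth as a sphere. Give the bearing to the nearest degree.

Δλ = 139.65 − 179.90 = -40.25°.
θ = atan2( sin Δλ · cos φ₂ , cos φ₁ · sin φ₂ − sin φ₁ · cos φ₂ · cos Δλ )
  = atan2(-0.52484, -0.25890) = -116.257° → normalised to [0°, 360°): 243.743°.

244°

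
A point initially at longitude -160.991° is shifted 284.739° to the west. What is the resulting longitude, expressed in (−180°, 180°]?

-85.730°

Start at -160.991°; shift −284.739° → -445.730°.
-445.730° lies outside (−180°, 180°]; add 360° → -85.730°.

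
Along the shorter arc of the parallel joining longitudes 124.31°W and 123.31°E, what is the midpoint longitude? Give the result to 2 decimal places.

Signed shortest Δλ from -124.31° to +123.31° is -112.38°.
Midpoint longitude = -124.31° + (-112.38°)/2 = -124.31° − 56.19° = -180.50°.
Normalise into (−180°, 180°]: +179.50°.
(The naïve average (-124.31 + +123.31)/2 = -0.5° is on the wrong side of the globe.)

179.50°E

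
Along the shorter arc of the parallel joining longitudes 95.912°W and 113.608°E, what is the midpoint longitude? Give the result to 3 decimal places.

Signed shortest Δλ from -95.912° to +113.608° is -150.480°.
Midpoint longitude = -95.912° + (-150.480°)/2 = -95.912° − 75.240° = -171.152°.
(The naïve average (-95.912 + +113.608)/2 = 8.848° is on the wrong side of the globe.)

171.152°W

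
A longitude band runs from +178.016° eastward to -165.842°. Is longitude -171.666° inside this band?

Band width going east from +178.016° to -165.842°: ((-165.842 − 178.016) mod 360) = 16.142°.
Offset of -171.666° east of the west edge: ((-171.666 − 178.016) mod 360) = 10.318°.
10.318° ≤ 16.142° ⇒ inside.

Yes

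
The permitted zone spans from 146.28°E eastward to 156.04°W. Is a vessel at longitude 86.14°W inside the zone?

Band width going east from +146.28° to -156.04°: ((-156.04 − 146.28) mod 360) = 57.68°.
Offset of -86.14° east of the west edge: ((-86.14 − 146.28) mod 360) = 127.58°.
127.58° > 57.68° ⇒ outside.

No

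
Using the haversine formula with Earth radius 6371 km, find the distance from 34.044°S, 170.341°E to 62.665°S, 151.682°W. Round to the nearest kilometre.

Δλ = -151.682 − 170.341 = -322.023°; wrapped into (−180°, 180°]: 37.977°.
Δφ = -62.665 − -34.044 = -28.621°.
a = sin²(Δφ/2) + cos φ₁ · cos φ₂ · sin²(Δλ/2) = 0.101379.
c = 2·atan2(√a, √(1−a)) = 0.64808 rad → d = 6371·c ≈ 4128.95 km.

4129 km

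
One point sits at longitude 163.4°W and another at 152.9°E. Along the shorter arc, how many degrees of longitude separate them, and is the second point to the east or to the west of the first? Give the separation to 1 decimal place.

Raw difference: 152.9 − -163.4 = 316.3°.
Normalise into (−180°, 180°]: 316.3° − 360° = -43.7°.
Negative ⇒ the second point lies to the west; separation 43.7°.

43.7° west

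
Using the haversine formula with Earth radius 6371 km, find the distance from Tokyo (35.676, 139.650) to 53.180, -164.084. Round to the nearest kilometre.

Δλ = -164.084 − 139.650 = -303.734°; wrapped into (−180°, 180°]: 56.266°.
Δφ = 53.180 − 35.676 = 17.504°.
a = sin²(Δφ/2) + cos φ₁ · cos φ₂ · sin²(Δλ/2) = 0.131390.
c = 2·atan2(√a, √(1−a)) = 0.74185 rad → d = 6371·c ≈ 4726.32 km.

4726 km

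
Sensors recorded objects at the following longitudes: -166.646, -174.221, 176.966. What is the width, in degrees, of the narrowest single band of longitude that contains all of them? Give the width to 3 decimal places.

Sort the longitudes: -174.221°, -166.646°, +176.966°.
Eastward gaps between consecutive values (wrapping around): 7.575°, 343.612°, 8.813°.
Largest gap = 343.612° ⇒ minimal covering band is its complement: 360° − 343.612° = 16.388°.
Band runs from +176.966° eastward to -166.646°, crossing the antimeridian.

16.388°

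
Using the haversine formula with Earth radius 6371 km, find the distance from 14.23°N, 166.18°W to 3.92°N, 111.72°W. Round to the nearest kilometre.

Δλ = -111.72 − -166.18 = 54.46°.
Δφ = 3.92 − 14.23 = -10.31°.
a = sin²(Δφ/2) + cos φ₁ · cos φ₂ · sin²(Δλ/2) = 0.210539.
c = 2·atan2(√a, √(1−a)) = 0.95339 rad → d = 6371·c ≈ 6074.05 km.

6074 km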